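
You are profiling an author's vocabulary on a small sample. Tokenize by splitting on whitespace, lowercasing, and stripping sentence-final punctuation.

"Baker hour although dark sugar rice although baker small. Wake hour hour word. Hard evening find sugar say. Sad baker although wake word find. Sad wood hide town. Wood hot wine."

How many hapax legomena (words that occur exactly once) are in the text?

Frequencies: baker:3, hour:3, although:3, sugar:2, wake:2, word:2, find:2, sad:2, wood:2, dark:1, rice:1, small:1, hard:1, evening:1, say:1, hide:1, town:1, hot:1, wine:1
Hapax (freq=1): dark, evening, hard, hide, hot, rice, say, small, town, wine

10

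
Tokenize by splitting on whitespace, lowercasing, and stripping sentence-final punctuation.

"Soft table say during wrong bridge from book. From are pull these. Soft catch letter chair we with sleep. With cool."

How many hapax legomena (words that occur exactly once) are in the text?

Frequencies: soft:2, from:2, with:2, table:1, say:1, during:1, wrong:1, bridge:1, book:1, are:1, pull:1, these:1, catch:1, letter:1, chair:1, we:1, sleep:1, cool:1
Hapax (freq=1): are, book, bridge, catch, chair, cool, during, letter, pull, say, sleep, table, these, we, wrong

15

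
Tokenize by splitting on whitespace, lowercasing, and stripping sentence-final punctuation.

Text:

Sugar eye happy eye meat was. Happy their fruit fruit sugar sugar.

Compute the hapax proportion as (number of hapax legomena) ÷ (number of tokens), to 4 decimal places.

Frequencies: sugar:3, eye:2, happy:2, fruit:2, meat:1, was:1, their:1
Hapax count = 3; token count = 12.
Ratio = 3 / 12 = 0.2500

0.2500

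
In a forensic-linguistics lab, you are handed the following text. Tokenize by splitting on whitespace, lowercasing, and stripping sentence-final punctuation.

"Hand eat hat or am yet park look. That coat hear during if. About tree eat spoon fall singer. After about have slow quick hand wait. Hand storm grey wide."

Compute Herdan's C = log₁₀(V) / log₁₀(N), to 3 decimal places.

N = 30, V = 26.
log₁₀(V) = 1.414973, log₁₀(N) = 1.477121
C = 1.414973 / 1.477121 = 0.958

0.958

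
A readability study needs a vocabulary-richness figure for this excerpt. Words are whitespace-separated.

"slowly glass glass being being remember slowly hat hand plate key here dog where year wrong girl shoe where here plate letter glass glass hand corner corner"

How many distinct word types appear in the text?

17

Distinct types: {being, corner, dog, girl, glass, hand, hat, here, key, letter, plate, remember, shoe, slowly, where, wrong, year}
V = 17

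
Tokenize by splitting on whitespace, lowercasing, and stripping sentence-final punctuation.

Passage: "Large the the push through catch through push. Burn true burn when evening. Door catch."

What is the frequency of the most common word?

2

Frequencies: the:2, push:2, through:2, catch:2, burn:2, large:1, true:1, when:1, evening:1, door:1
Most common: 'the' with frequency 2.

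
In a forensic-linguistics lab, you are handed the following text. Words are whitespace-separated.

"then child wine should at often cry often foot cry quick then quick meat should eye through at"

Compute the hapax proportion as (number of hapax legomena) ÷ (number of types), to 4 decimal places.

0.5000

Frequencies: then:2, should:2, at:2, often:2, cry:2, quick:2, child:1, wine:1, foot:1, meat:1, eye:1, through:1
Hapax count = 6; type count = 12.
Ratio = 6 / 12 = 0.5000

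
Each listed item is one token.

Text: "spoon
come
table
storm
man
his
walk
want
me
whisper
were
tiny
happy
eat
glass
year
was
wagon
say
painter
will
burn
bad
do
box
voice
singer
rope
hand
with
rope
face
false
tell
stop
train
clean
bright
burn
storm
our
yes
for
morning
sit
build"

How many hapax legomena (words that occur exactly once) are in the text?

Frequencies: storm:2, burn:2, rope:2, spoon:1, come:1, table:1, man:1, his:1, walk:1, want:1, me:1, whisper:1, were:1, tiny:1, happy:1, eat:1, glass:1, year:1, was:1, wagon:1, … (23 more, each freq 1)
Hapax (freq=1): bad, box, bright, build, clean, come, do, eat, face, false, for, glass, hand, happy, his, man, me, morning, our, painter, say, singer, sit, spoon, stop, table, tell, tiny, train, voice, wagon, walk, want, was, were, whisper, will, with, year, yes

40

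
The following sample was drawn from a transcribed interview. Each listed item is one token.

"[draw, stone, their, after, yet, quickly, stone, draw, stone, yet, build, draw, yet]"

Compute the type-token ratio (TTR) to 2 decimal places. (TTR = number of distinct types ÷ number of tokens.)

0.54

N = 13 tokens, V = 7 types.
TTR = V / N = 7 / 13 = 0.54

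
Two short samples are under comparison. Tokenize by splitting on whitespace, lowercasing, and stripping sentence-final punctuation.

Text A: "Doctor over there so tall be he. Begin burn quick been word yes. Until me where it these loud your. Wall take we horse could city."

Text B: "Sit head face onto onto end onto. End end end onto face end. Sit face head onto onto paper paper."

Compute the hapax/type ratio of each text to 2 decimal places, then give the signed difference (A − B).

A: hapax=26, V=26, ratio=1.00
B: hapax=0, V=6, ratio=0.00
Difference = 1.00 − 0.00 = 1.00

1.00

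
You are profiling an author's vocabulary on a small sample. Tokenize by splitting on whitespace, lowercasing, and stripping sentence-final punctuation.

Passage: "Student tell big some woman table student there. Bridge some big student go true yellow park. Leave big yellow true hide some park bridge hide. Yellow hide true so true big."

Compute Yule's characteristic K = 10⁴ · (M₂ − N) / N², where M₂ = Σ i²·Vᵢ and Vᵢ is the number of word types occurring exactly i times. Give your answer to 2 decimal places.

541.10

Frequencies: big:4, true:4, student:3, some:3, yellow:3, hide:3, bridge:2, park:2, tell:1, woman:1, table:1, there:1, go:1, leave:1, so:1
N = 31. Frequency spectrum: V_1=7, V_2=2, V_3=4, V_4=2
M₂ = 1²·7 + 2²·2 + 3²·4 + 4²·2 = 83
K = 10000 × (83 − 31) / 31² = 541.10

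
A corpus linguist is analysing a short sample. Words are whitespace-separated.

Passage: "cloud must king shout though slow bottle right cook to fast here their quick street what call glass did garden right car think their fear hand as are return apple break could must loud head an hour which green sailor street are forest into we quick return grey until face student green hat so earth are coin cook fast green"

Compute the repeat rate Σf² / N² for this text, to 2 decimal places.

Frequencies: are:3, green:3, must:2, right:2, cook:2, fast:2, their:2, quick:2, street:2, return:2, cloud:1, king:1, shout:1, though:1, slow:1, bottle:1, to:1, here:1, what:1, call:1, … (28 more, each freq 1)
Σf² = 88; N² = 3600
Repeat rate = 88 / 3600 = 0.02

0.02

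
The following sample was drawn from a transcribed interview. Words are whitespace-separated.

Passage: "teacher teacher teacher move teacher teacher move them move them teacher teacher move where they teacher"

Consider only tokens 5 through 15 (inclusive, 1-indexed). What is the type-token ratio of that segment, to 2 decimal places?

Segment tokens 5–15: teacher, teacher, move, them, move, them, teacher, teacher, move, where, they
Segment N = 11, segment V = 5.
TTR = 5 / 11 = 0.45

0.45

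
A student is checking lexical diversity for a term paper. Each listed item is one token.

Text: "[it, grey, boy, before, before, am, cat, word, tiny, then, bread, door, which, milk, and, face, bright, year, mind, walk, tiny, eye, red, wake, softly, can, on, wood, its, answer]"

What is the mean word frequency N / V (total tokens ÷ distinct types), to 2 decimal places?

1.07

N = 30 tokens, V = 28 types.
Mean frequency = N / V = 30 / 28 = 1.07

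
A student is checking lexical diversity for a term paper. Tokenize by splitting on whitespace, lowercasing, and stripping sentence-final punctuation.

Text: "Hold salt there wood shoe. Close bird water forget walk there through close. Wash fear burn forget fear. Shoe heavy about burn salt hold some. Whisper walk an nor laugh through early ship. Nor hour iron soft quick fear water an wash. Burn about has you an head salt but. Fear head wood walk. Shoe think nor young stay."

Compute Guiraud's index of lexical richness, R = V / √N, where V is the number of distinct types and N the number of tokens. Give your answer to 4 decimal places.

N = 59, V = 34.
√N = 7.681146
R = 34 / 7.681146 = 4.4264

4.4264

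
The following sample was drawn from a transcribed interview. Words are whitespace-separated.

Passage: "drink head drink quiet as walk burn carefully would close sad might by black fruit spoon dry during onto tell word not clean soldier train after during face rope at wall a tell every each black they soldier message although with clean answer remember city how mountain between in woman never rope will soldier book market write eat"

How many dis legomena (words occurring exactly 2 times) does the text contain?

6

Frequencies: soldier:3, drink:2, black:2, during:2, tell:2, clean:2, rope:2, head:1, quiet:1, as:1, walk:1, burn:1, carefully:1, would:1, close:1, sad:1, might:1, by:1, fruit:1, spoon:1, … (30 more, each freq 1)
Words with frequency 2: black, clean, drink, during, rope, tell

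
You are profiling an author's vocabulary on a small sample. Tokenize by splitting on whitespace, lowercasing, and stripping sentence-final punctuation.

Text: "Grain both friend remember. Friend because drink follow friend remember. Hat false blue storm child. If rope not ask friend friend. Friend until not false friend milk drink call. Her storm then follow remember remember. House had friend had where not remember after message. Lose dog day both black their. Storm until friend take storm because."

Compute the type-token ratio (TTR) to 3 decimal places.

N = 56 tokens, V = 32 types.
TTR = V / N = 32 / 56 = 0.571

0.571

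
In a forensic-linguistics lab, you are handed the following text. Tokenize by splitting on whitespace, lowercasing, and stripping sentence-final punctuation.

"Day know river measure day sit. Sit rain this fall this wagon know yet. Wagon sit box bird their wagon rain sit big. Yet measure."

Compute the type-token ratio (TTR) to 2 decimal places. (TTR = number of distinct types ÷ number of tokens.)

0.56

N = 25 tokens, V = 14 types.
TTR = V / N = 14 / 25 = 0.56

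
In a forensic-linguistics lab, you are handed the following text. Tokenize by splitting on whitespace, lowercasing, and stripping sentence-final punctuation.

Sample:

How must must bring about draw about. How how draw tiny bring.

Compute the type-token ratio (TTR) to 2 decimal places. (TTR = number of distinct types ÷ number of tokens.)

N = 12 tokens, V = 6 types.
TTR = V / N = 6 / 12 = 0.50

0.50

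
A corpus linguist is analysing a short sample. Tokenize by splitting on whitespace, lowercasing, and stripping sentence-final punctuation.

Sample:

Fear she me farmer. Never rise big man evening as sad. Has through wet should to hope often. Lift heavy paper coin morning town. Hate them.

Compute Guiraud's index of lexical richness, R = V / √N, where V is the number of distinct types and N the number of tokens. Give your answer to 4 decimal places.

5.0990

N = 26, V = 26.
√N = 5.099020
R = 26 / 5.099020 = 5.0990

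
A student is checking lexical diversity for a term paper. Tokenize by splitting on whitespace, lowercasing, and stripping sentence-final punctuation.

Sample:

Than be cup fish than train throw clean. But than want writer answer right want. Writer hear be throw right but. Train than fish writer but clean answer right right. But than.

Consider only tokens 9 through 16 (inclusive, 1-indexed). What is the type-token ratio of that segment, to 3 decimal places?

Segment tokens 9–16: but, than, want, writer, answer, right, want, writer
Segment N = 8, segment V = 6.
TTR = 6 / 8 = 0.750

0.750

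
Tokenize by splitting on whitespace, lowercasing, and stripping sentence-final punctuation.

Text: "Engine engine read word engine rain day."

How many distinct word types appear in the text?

5

Distinct types: {day, engine, rain, read, word}
V = 5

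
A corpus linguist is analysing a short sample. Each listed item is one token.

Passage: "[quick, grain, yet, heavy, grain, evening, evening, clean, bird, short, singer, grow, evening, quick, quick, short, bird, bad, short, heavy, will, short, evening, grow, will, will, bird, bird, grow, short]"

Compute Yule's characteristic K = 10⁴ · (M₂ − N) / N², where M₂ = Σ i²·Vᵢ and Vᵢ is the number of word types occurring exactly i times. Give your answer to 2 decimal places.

Frequencies: short:5, evening:4, bird:4, quick:3, grow:3, will:3, grain:2, heavy:2, yet:1, clean:1, singer:1, bad:1
N = 30. Frequency spectrum: V_1=4, V_2=2, V_3=3, V_4=2, V_5=1
M₂ = 1²·4 + 2²·2 + 3²·3 + 4²·2 + 5²·1 = 96
K = 10000 × (96 − 30) / 30² = 733.33

733.33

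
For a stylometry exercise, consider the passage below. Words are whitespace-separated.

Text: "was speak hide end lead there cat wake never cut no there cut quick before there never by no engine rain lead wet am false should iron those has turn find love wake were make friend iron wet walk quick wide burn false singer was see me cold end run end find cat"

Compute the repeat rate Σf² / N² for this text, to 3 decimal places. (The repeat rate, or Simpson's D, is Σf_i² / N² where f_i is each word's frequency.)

Frequencies: end:3, there:3, was:2, lead:2, cat:2, wake:2, never:2, cut:2, no:2, quick:2, wet:2, false:2, iron:2, find:2, speak:1, hide:1, before:1, by:1, engine:1, rain:1, … (17 more, each freq 1)
Σf² = 89; N² = 2809
Repeat rate = 89 / 2809 = 0.032

0.032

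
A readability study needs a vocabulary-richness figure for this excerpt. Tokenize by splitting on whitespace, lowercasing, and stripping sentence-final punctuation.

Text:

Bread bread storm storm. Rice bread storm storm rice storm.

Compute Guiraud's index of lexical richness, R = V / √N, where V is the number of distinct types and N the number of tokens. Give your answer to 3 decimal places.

N = 10, V = 3.
√N = 3.162278
R = 3 / 3.162278 = 0.949

0.949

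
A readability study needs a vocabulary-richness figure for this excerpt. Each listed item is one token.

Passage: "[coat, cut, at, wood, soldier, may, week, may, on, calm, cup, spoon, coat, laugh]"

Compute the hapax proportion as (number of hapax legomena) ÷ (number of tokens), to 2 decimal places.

0.71

Frequencies: coat:2, may:2, cut:1, at:1, wood:1, soldier:1, week:1, on:1, calm:1, cup:1, spoon:1, laugh:1
Hapax count = 10; token count = 14.
Ratio = 10 / 14 = 0.71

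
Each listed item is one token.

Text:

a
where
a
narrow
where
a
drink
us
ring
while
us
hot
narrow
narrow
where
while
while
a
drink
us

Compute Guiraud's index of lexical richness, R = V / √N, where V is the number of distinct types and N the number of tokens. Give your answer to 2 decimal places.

1.79

N = 20, V = 8.
√N = 4.472136
R = 8 / 4.472136 = 1.79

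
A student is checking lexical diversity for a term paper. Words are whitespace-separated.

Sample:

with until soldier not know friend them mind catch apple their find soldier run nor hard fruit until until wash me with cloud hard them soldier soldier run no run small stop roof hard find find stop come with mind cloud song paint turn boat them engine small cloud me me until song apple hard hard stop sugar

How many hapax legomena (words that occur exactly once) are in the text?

16

Frequencies: hard:5, until:4, soldier:4, with:3, them:3, find:3, run:3, me:3, cloud:3, stop:3, mind:2, apple:2, small:2, song:2, not:1, know:1, friend:1, catch:1, their:1, nor:1, … (10 more, each freq 1)
Hapax (freq=1): boat, catch, come, engine, friend, fruit, know, no, nor, not, paint, roof, sugar, their, turn, wash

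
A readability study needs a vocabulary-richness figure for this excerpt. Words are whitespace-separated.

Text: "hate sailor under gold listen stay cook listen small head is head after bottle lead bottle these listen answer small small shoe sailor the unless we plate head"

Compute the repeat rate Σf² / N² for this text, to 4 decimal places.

0.0638

Frequencies: listen:3, small:3, head:3, sailor:2, bottle:2, hate:1, under:1, gold:1, stay:1, cook:1, is:1, after:1, lead:1, these:1, answer:1, shoe:1, the:1, unless:1, we:1, plate:1
Σf² = 50; N² = 784
Repeat rate = 50 / 784 = 0.0638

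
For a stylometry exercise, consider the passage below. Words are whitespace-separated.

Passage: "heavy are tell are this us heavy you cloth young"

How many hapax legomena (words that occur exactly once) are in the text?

Frequencies: heavy:2, are:2, tell:1, this:1, us:1, you:1, cloth:1, young:1
Hapax (freq=1): cloth, tell, this, us, you, young

6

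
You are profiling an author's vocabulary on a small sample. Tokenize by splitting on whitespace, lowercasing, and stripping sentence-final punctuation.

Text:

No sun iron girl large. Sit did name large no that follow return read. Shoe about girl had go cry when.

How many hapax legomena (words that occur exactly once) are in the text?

15

Frequencies: no:2, girl:2, large:2, sun:1, iron:1, sit:1, did:1, name:1, that:1, follow:1, return:1, read:1, shoe:1, about:1, had:1, go:1, cry:1, when:1
Hapax (freq=1): about, cry, did, follow, go, had, iron, name, read, return, shoe, sit, sun, that, when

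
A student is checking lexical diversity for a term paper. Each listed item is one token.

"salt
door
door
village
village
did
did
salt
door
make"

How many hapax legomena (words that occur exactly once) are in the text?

1

Frequencies: door:3, salt:2, village:2, did:2, make:1
Hapax (freq=1): make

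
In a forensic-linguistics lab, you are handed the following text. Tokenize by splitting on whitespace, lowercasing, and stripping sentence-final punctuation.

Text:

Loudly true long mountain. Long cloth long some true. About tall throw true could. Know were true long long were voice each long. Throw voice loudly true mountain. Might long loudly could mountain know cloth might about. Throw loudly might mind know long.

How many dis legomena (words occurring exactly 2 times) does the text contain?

Frequencies: long:8, true:5, loudly:4, mountain:3, throw:3, know:3, might:3, cloth:2, about:2, could:2, were:2, voice:2, some:1, tall:1, each:1, mind:1
Words with frequency 2: about, cloth, could, voice, were

5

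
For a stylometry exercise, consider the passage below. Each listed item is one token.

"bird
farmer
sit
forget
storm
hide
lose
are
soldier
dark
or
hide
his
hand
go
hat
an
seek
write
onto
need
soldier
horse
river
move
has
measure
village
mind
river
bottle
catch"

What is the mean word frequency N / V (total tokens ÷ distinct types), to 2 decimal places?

N = 32 tokens, V = 29 types.
Mean frequency = N / V = 32 / 29 = 1.10

1.10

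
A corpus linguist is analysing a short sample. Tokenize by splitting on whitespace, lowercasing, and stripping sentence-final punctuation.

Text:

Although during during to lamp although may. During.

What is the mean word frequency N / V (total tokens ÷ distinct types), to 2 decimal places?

N = 8 tokens, V = 5 types.
Mean frequency = N / V = 8 / 5 = 1.60

1.60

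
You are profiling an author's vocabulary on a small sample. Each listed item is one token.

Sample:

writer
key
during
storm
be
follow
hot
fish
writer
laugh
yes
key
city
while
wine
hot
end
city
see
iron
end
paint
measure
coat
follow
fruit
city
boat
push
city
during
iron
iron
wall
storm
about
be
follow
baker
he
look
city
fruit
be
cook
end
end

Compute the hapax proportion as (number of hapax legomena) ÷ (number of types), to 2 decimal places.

0.61

Frequencies: city:5, end:4, be:3, follow:3, iron:3, writer:2, key:2, during:2, storm:2, hot:2, fruit:2, fish:1, laugh:1, yes:1, while:1, wine:1, see:1, paint:1, measure:1, coat:1, … (8 more, each freq 1)
Hapax count = 17; type count = 28.
Ratio = 17 / 28 = 0.61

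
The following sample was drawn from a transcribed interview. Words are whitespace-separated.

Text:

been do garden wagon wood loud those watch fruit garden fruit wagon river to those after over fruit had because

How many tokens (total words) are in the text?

20

Tokens: been, do, garden, wagon, wood, loud, those, watch, fruit, garden, fruit, wagon, river, to, those, after, over, fruit, had, because
N = 20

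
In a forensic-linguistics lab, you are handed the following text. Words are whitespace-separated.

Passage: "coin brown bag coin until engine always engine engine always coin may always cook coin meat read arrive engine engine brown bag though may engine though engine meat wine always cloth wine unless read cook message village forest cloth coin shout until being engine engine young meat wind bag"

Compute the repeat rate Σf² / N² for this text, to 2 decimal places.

0.08

Frequencies: engine:9, coin:5, always:4, bag:3, meat:3, brown:2, until:2, may:2, cook:2, read:2, though:2, wine:2, cloth:2, arrive:1, unless:1, message:1, village:1, forest:1, shout:1, being:1, … (2 more, each freq 1)
Σf² = 181; N² = 2401
Repeat rate = 181 / 2401 = 0.08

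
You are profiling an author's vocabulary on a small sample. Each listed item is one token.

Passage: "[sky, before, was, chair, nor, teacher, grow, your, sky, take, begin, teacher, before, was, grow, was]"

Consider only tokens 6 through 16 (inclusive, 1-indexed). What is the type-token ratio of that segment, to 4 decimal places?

Segment tokens 6–16: teacher, grow, your, sky, take, begin, teacher, before, was, grow, was
Segment N = 11, segment V = 8.
TTR = 8 / 11 = 0.7273

0.7273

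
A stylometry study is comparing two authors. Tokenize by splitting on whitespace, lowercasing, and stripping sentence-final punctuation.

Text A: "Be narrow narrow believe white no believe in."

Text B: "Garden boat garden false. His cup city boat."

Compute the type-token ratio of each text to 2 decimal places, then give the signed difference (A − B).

0.00

TTR(A) = 6/8 = 0.75
TTR(B) = 6/8 = 0.75
Difference = 0.75 − 0.75 = 0.00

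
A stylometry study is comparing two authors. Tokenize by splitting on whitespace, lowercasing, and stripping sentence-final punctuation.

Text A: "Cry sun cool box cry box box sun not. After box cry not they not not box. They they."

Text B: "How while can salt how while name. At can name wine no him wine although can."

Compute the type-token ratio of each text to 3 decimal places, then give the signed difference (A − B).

-0.257

TTR(A) = 7/19 = 0.368
TTR(B) = 10/16 = 0.625
Difference = 0.368 − 0.625 = -0.257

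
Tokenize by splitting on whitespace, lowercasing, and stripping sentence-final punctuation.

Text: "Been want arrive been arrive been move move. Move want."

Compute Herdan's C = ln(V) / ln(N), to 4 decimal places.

N = 10, V = 4.
ln(V) = 1.386294, ln(N) = 2.302585
C = 1.386294 / 2.302585 = 0.6021

0.6021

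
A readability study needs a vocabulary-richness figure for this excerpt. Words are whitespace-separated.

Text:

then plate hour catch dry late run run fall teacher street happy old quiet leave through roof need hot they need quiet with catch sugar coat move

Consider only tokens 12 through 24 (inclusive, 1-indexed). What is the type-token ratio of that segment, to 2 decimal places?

Segment tokens 12–24: happy, old, quiet, leave, through, roof, need, hot, they, need, quiet, with, catch
Segment N = 13, segment V = 11.
TTR = 11 / 13 = 0.85

0.85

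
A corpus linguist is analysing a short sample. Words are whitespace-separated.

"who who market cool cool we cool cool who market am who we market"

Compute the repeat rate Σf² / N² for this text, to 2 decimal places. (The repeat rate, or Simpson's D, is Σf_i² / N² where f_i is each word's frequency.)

0.23

Frequencies: who:4, cool:4, market:3, we:2, am:1
Σf² = 46; N² = 196
Repeat rate = 46 / 196 = 0.23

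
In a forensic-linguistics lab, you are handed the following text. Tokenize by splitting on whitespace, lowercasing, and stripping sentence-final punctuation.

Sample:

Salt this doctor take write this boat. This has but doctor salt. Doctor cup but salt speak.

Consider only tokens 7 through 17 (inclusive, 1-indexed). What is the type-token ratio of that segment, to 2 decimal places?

0.73

Segment tokens 7–17: boat, this, has, but, doctor, salt, doctor, cup, but, salt, speak
Segment N = 11, segment V = 8.
TTR = 8 / 11 = 0.73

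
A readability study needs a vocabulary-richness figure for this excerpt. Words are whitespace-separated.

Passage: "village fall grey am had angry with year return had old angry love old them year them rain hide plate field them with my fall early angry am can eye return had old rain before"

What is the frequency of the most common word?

Frequencies: had:3, angry:3, old:3, them:3, fall:2, am:2, with:2, year:2, return:2, rain:2, village:1, grey:1, love:1, hide:1, plate:1, field:1, my:1, early:1, can:1, eye:1, … (1 more, each freq 1)
Most common: 'had' with frequency 3.

3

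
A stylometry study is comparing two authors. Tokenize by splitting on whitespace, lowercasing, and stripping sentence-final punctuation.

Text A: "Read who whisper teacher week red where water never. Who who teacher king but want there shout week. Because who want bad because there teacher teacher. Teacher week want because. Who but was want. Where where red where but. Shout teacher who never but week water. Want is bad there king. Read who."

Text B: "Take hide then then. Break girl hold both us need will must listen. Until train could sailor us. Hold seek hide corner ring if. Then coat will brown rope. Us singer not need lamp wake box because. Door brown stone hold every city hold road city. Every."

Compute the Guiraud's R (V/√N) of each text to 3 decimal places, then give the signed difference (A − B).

A: V=18, N=53, R=2.472
B: V=34, N=47, R=4.959
Difference = 2.472 − 4.959 = -2.487

-2.487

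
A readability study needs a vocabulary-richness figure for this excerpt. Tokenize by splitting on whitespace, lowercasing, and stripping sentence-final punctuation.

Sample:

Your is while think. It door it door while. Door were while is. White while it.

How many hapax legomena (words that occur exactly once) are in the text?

Frequencies: while:4, it:3, door:3, is:2, your:1, think:1, were:1, white:1
Hapax (freq=1): think, were, white, your

4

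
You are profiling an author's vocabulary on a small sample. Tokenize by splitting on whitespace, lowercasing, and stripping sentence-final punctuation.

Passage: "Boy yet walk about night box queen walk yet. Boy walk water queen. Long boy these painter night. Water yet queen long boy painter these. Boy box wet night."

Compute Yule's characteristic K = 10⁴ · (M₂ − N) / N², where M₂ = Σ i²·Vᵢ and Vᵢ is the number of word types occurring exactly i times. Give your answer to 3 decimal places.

642.093

Frequencies: boy:5, yet:3, walk:3, night:3, queen:3, box:2, water:2, long:2, these:2, painter:2, about:1, wet:1
N = 29. Frequency spectrum: V_1=2, V_2=5, V_3=4, V_5=1
M₂ = 1²·2 + 2²·5 + 3²·4 + 5²·1 = 83
K = 10000 × (83 − 29) / 29² = 642.093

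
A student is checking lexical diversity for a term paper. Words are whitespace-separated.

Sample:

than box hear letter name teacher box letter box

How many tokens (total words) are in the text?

9

Tokens: than, box, hear, letter, name, teacher, box, letter, box
N = 9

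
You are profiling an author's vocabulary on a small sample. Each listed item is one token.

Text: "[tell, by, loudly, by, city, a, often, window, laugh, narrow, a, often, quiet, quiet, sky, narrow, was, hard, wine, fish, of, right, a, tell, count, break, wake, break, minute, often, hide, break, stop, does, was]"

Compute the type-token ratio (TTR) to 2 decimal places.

0.69

N = 35 tokens, V = 24 types.
TTR = V / N = 24 / 35 = 0.69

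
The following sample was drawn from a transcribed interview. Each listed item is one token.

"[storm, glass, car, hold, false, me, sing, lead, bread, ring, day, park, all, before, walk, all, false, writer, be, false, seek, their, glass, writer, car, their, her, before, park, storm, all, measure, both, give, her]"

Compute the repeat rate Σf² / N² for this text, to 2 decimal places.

0.05

Frequencies: false:3, all:3, storm:2, glass:2, car:2, park:2, before:2, writer:2, their:2, her:2, hold:1, me:1, sing:1, lead:1, bread:1, ring:1, day:1, walk:1, be:1, seek:1, … (3 more, each freq 1)
Σf² = 63; N² = 1225
Repeat rate = 63 / 1225 = 0.05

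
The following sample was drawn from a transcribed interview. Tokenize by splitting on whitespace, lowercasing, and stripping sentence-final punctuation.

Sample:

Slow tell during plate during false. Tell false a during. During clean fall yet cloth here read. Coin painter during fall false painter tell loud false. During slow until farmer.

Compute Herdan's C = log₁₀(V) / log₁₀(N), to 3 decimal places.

0.833

N = 30, V = 17.
log₁₀(V) = 1.230449, log₁₀(N) = 1.477121
C = 1.230449 / 1.477121 = 0.833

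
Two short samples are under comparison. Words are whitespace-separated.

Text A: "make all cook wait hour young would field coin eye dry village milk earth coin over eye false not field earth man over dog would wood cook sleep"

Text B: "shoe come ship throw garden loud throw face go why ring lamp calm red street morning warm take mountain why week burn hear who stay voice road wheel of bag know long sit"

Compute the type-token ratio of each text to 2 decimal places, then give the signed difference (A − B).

TTR(A) = 21/28 = 0.75
TTR(B) = 31/33 = 0.94
Difference = 0.75 − 0.94 = -0.19

-0.19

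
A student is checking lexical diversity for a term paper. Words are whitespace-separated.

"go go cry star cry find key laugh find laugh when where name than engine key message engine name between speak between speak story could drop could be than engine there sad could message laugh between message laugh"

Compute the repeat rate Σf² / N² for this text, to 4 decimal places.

Frequencies: laugh:4, engine:3, message:3, between:3, could:3, go:2, cry:2, find:2, key:2, name:2, than:2, speak:2, star:1, when:1, where:1, story:1, drop:1, be:1, there:1, sad:1
Σf² = 88; N² = 1444
Repeat rate = 88 / 1444 = 0.0609

0.0609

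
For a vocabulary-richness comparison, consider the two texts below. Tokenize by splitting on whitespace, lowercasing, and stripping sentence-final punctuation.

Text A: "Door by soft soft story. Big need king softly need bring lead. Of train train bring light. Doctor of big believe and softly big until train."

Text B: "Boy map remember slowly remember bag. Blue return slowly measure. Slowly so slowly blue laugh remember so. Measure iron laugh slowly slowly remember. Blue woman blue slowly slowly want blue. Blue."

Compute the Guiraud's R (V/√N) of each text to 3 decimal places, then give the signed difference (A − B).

A: V=17, N=26, R=3.334
B: V=13, N=31, R=2.335
Difference = 3.334 − 2.335 = 0.999

0.999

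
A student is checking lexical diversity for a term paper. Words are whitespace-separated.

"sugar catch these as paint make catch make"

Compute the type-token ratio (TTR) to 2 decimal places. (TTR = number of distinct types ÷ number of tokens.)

N = 8 tokens, V = 6 types.
TTR = V / N = 6 / 8 = 0.75

0.75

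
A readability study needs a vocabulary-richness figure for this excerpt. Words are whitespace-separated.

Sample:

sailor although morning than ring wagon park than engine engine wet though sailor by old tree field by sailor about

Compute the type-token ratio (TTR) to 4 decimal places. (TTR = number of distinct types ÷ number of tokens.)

0.7500

N = 20 tokens, V = 15 types.
TTR = V / N = 15 / 20 = 0.7500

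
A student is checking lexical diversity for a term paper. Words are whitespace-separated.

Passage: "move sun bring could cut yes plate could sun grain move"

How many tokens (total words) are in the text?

11

Tokens: move, sun, bring, could, cut, yes, plate, could, sun, grain, move
N = 11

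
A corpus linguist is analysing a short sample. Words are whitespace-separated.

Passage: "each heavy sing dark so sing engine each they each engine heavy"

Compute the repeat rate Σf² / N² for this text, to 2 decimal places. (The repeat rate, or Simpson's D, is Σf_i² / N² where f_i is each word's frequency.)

0.17

Frequencies: each:3, heavy:2, sing:2, engine:2, dark:1, so:1, they:1
Σf² = 24; N² = 144
Repeat rate = 24 / 144 = 0.17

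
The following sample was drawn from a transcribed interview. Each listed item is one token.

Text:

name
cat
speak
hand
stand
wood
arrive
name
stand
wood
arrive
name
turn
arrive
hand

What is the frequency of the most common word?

3

Frequencies: name:3, arrive:3, hand:2, stand:2, wood:2, cat:1, speak:1, turn:1
Most common: 'name' with frequency 3.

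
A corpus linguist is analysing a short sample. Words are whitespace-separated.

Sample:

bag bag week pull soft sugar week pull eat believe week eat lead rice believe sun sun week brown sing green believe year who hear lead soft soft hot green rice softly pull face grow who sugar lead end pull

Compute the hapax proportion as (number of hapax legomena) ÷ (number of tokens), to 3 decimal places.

0.225

Frequencies: week:4, pull:4, soft:3, believe:3, lead:3, bag:2, sugar:2, eat:2, rice:2, sun:2, green:2, who:2, brown:1, sing:1, year:1, hear:1, hot:1, softly:1, face:1, grow:1, … (1 more, each freq 1)
Hapax count = 9; token count = 40.
Ratio = 9 / 40 = 0.225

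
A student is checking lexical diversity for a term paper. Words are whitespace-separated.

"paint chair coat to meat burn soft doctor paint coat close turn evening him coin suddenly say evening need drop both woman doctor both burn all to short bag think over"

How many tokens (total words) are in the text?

31

Tokens: paint, chair, coat, to, meat, burn, soft, doctor, paint, coat, close, turn, evening, him, coin, suddenly, say, evening, need, drop, both, woman, doctor, both, burn, all, to, short, bag, think, over
N = 31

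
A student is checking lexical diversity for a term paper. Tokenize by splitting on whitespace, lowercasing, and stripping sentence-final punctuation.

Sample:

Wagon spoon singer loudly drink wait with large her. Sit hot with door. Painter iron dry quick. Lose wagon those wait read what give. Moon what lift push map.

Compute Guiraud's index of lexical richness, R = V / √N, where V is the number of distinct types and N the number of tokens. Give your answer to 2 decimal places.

4.64

N = 29, V = 25.
√N = 5.385165
R = 25 / 5.385165 = 4.64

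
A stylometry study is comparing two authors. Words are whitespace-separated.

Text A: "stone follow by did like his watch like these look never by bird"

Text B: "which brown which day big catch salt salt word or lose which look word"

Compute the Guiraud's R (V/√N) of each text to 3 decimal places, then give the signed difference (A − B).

0.378

A: V=11, N=13, R=3.051
B: V=10, N=14, R=2.673
Difference = 3.051 − 2.673 = 0.378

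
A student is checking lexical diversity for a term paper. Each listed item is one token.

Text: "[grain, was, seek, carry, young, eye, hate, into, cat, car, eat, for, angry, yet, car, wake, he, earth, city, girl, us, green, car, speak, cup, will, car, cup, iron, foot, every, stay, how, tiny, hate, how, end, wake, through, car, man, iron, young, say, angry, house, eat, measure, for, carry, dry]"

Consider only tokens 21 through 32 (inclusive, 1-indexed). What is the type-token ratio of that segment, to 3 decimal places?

Segment tokens 21–32: us, green, car, speak, cup, will, car, cup, iron, foot, every, stay
Segment N = 12, segment V = 10.
TTR = 10 / 12 = 0.833

0.833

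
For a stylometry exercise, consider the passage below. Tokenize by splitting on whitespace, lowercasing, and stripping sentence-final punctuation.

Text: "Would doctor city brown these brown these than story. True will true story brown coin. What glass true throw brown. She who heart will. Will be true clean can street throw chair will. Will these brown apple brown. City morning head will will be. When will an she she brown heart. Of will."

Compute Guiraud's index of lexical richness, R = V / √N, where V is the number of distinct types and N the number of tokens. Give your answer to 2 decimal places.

N = 53, V = 27.
√N = 7.280110
R = 27 / 7.280110 = 3.71

3.71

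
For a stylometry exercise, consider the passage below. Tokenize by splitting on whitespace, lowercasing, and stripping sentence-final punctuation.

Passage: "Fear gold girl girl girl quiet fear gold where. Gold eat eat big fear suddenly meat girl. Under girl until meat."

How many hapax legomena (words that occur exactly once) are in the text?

6

Frequencies: girl:5, fear:3, gold:3, eat:2, meat:2, quiet:1, where:1, big:1, suddenly:1, under:1, until:1
Hapax (freq=1): big, quiet, suddenly, under, until, where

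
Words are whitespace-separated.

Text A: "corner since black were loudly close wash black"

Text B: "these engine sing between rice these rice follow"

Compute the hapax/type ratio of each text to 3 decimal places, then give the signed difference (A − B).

0.190

A: hapax=6, V=7, ratio=0.857
B: hapax=4, V=6, ratio=0.667
Difference = 0.857 − 0.667 = 0.190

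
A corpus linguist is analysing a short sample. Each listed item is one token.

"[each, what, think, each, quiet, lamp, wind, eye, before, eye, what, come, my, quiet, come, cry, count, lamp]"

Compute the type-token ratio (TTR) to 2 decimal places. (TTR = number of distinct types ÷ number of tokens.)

N = 18 tokens, V = 12 types.
TTR = V / N = 12 / 18 = 0.67

0.67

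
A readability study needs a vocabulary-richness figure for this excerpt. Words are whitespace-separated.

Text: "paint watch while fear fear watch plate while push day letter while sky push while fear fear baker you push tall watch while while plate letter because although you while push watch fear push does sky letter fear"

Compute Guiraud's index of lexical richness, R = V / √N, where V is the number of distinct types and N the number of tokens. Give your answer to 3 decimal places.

2.433

N = 38, V = 15.
√N = 6.164414
R = 15 / 6.164414 = 2.433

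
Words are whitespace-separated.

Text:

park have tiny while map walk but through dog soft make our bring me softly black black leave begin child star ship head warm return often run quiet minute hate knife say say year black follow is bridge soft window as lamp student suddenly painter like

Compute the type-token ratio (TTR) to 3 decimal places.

0.913

N = 46 tokens, V = 42 types.
TTR = V / N = 42 / 46 = 0.913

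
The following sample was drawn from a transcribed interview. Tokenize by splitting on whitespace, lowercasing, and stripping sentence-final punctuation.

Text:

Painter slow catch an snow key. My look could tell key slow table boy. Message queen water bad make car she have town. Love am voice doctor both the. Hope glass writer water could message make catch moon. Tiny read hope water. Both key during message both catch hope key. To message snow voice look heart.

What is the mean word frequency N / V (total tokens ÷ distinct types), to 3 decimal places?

1.556

N = 56 tokens, V = 36 types.
Mean frequency = N / V = 56 / 36 = 1.556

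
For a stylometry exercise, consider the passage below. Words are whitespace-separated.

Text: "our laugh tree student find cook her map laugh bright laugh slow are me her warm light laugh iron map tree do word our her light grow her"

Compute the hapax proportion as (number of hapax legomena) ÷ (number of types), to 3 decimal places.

0.667

Frequencies: laugh:4, her:4, our:2, tree:2, map:2, light:2, student:1, find:1, cook:1, bright:1, slow:1, are:1, me:1, warm:1, iron:1, do:1, word:1, grow:1
Hapax count = 12; type count = 18.
Ratio = 12 / 18 = 0.667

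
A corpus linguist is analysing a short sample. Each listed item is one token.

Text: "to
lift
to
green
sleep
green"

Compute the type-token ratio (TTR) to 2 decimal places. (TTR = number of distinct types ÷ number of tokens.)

0.67

N = 6 tokens, V = 4 types.
TTR = V / N = 4 / 6 = 0.67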